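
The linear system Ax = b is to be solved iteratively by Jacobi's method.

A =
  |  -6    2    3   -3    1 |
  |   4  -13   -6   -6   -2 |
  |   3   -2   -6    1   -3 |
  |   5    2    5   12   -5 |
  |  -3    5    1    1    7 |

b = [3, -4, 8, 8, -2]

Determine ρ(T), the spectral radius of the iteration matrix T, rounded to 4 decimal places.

Split A = D + L + U, D = diag(-6, -13, -6, 12, 7).
Jacobi T = -D⁻¹(L+U): T[0,1] = -(2)/(-6) = +0.3333; T[0,0] = 0.
  T[0,:] = [+0.0000, +0.3333, +0.5000, -0.5000, +0.1667]
  T[1,:] = [+0.3077, +0.0000, -0.4615, -0.4615, -0.1538]
  T[2,:] = [+0.5000, -0.3333, +0.0000, +0.1667, -0.5000]
  T[3,:] = [-0.4167, -0.1667, -0.4167, +0.0000, +0.4167]
  T[4,:] = [+0.4286, -0.7143, -0.1429, -0.1429, +0.0000]
|λ(T)| sorted: 1.1241, 0.7705, 0.3881, 0.3881, 0.1490.
ρ(T) = max|λ| = 1.1241; 1.1241 > 1 ⇒ diverges.

1.1241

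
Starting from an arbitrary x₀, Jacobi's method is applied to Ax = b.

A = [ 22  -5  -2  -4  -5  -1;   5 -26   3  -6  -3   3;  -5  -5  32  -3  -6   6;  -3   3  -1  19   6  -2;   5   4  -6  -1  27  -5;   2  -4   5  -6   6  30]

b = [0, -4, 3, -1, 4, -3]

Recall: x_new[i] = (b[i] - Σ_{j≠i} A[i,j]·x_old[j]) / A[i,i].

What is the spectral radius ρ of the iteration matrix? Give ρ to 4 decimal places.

A = D + L + U where D = diag(22, -26, 32, 19, 27, 30).
Jacobi: T = -D⁻¹(L+U), T[1,2] = -(3)/(-26) = +0.1154; T[1,1] = 0.
  T[0,:] = [+0.0000, +0.2273, +0.0909, +0.1818, +0.2273, +0.0455]
  T[1,:] = [+0.1923, +0.0000, +0.1154, -0.2308, -0.1154, +0.1154]
  T[2,:] = [+0.1562, +0.1562, +0.0000, +0.0938, +0.1875, -0.1875]
  T[3,:] = [+0.1579, -0.1579, +0.0526, +0.0000, -0.3158, +0.1053]
  T[4,:] = [-0.1852, -0.1481, +0.2222, +0.0370, +0.0000, +0.1852]
  T[5,:] = [-0.0667, +0.1333, -0.1667, +0.2000, -0.2000, +0.0000]
moduli |λ_i(T)| = 0.5555, 0.2959, 0.2137, 0.2137, 0.1753, 0.1753.
ρ = 0.5555; 0.5555 < 1: convergent.

0.5555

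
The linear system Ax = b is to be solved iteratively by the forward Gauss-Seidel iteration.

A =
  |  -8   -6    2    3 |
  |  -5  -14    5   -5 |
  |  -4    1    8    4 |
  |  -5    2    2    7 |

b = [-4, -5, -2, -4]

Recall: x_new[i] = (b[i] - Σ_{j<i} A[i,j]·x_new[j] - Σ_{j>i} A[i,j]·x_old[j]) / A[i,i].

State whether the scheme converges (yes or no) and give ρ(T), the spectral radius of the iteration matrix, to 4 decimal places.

yes, ρ = 0.8711

Let D = diag(-8, -14, 8, 7); L, U the strict triangles.
Gauss-Seidel: T = -(D+L)⁻¹U, row 0 first, T[0,1] = -(-6)/(-8) = -0.7500; later rows by forward substitution.
  T[0,:] = [+0.0000 -0.7500 +0.2500 +0.3750]
  T[1,:] = [+0.0000 +0.2679 +0.2679 -0.4911]
  T[2,:] = [+0.0000 -0.4085 +0.0915 -0.2511]
  T[3,:] = [+0.0000 -0.4955 +0.0759 +0.4799]
|roots of det(T-λI)|: 0.8711, 0.3314, 0.3314, 0.0000.
ρ(T) = max|λ| = 0.8711; 0.8711 < 1: convergent.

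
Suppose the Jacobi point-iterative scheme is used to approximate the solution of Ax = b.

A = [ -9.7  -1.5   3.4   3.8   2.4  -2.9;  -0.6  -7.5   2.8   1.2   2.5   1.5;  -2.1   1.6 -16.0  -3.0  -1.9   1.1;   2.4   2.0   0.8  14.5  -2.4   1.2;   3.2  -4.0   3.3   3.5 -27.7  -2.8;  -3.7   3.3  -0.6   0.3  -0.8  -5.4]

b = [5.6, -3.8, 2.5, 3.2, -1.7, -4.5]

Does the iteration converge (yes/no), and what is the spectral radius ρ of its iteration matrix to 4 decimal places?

Split A = D + L + U, D = diag(-9.7, -7.5, -16, 14.5, -27.7, -5.4).
Jacobi T = -D⁻¹(L+U): T[5,4] = -(-0.8)/(-5.4) = -0.1481; T[5,5] = 0.
  T[0,:] = [+0.0000, -0.1546, +0.3505, +0.3918, +0.2474, -0.2990]
  T[1,:] = [-0.0800, +0.0000, +0.3733, +0.1600, +0.3333, +0.2000]
  T[2,:] = [-0.1313, +0.1000, +0.0000, -0.1875, -0.1187, +0.0688]
  T[3,:] = [-0.1655, -0.1379, -0.0552, +0.0000, +0.1655, -0.0828]
  T[4,:] = [+0.1155, -0.1444, +0.1191, +0.1264, +0.0000, -0.1011]
  T[5,:] = [-0.6852, +0.6111, -0.1111, +0.0556, -0.1481, +0.0000]
|λ(T)| sorted: 0.6398, 0.4738, 0.3291, 0.3291, 0.1453, 0.1287.
ρ = 0.6398; 0.6398 < 1: convergent.

yes, ρ = 0.6398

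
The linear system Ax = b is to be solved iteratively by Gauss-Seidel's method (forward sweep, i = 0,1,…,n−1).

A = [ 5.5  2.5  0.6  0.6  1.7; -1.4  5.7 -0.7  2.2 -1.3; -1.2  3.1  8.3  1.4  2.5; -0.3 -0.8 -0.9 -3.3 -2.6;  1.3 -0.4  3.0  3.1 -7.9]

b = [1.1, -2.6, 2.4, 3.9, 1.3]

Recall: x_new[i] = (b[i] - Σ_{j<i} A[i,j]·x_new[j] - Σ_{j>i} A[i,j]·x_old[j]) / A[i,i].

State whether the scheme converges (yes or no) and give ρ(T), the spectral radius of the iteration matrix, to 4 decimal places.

Write A = D+L+U with D = diag(5.5, 5.7, 8.3, -3.3, -7.9).
Gauss-Seidel: T = -(D+L)⁻¹U, row 0 first, T[0,4] = -(1.7)/(5.5) = -0.3091; later rows by forward substitution.
  T[0,:] = [+0.0000  -0.4545  -0.1091  -0.1091  -0.3091]
  T[1,:] = [+0.0000  -0.1116  +0.0960  -0.4128  +0.1522]
  T[2,:] = [+0.0000  -0.0240  -0.0516  -0.0303  -0.4027]
  T[3,:] = [+0.0000  +0.0749  +0.0007  +0.1182  -0.6868]
  T[4,:] = [+0.0000  -0.0489  -0.0421  +0.0378  -0.4810]
moduli |λ_i(T)| = 0.5057, 0.2213, 0.2213, 0.0493, 0.0000.
ρ(T) = max|λ| = 0.5057; 0.5057 < 1, so it converges for any x₀.

yes, ρ = 0.5057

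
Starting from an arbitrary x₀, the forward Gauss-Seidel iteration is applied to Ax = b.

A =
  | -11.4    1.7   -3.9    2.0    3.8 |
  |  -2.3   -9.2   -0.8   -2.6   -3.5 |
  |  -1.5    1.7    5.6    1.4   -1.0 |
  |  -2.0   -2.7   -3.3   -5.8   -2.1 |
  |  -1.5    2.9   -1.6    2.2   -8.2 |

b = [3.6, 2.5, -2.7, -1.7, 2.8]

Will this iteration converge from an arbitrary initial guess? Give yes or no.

A = D + L + U where D = diag(-11.4, -9.2, 5.6, -5.8, -8.2).
Gauss-Seidel: T = -(D+L)⁻¹U, row 0 first, T[0,3] = -(2)/(-11.4) = +0.1754; later rows by forward substitution.
  T[0,:] = [+0.0000  +0.1491  -0.3421  +0.1754  +0.3333]
  T[1,:] = [+0.0000  -0.0373  -0.0014  -0.3265  -0.4638]
  T[2,:] = [+0.0000  +0.0513  -0.0912  -0.1039  +0.4086]
  T[3,:] = [+0.0000  -0.0632  +0.1705  +0.1506  -0.4936]
  T[4,:] = [+0.0000  -0.0674  +0.1256  -0.0869  -0.4372]
moduli |λ_i(T)| = 0.6701, 0.1633, 0.0578, 0.0339, 0.0000.
ρ = 0.6701; 0.6701 < 1: convergent.

yes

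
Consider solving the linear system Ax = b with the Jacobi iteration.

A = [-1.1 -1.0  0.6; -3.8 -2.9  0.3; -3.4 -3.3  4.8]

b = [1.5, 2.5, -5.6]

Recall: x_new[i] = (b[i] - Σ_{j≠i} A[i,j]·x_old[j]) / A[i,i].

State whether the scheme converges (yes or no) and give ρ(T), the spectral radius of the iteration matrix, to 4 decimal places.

no, ρ = 1.4281

Split A = D + L + U, D = diag(-1.1, -2.9, 4.8).
T_J = -D⁻¹(L+U): T[1,2] = -(0.3)/(-2.9) = +0.1034; T[1,1] = 0.
  T[0,:] = [+0.0000, -0.9091, +0.5455]
  T[1,:] = [-1.3103, +0.0000, +0.1034]
  T[2,:] = [+0.7083, +0.6875, +0.0000]
|eigenvalues of T|: 1.4281, 1.0592, 0.3689.
spectral radius ρ = 1.4281; 1.4281 > 1: divergent.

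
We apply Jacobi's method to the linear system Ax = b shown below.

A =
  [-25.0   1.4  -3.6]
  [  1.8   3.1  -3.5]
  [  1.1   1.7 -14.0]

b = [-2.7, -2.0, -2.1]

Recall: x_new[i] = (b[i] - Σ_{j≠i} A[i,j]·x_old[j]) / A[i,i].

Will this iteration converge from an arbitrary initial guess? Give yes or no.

Write A = D+L+U with D = diag(-25, 3.1, -14).
Jacobi: T = -D⁻¹(L+U), T[1,2] = -(-3.5)/(3.1) = +1.1290; T[1,1] = 0.
  T[0,:] = [+0.0000  +0.0560  -0.1440]
  T[1,:] = [-0.5806  +0.0000  +1.1290]
  T[2,:] = [+0.0786  +0.1214  +0.0000]
|λ(T)| sorted: 0.3667, 0.2031, 0.2031.
ρ(T) = max|λ| = 0.3667; 0.3667 < 1, so it converges for any x₀.

yes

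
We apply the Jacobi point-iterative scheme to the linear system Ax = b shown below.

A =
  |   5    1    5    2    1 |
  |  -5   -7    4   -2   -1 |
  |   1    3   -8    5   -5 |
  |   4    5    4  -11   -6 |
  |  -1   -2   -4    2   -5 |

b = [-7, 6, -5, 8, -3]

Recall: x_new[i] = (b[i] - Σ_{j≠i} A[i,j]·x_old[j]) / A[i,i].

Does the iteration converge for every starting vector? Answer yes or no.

Split A = D + L + U, D = diag(5, -7, -8, -11, -5).
Jacobi: T = -D⁻¹(L+U), T[2,0] = -(1)/(-8) = +0.1250; T[2,2] = 0.
  T[0,:] = [+0.0000, -0.2000, -1.0000, -0.4000, -0.2000]
  T[1,:] = [-0.7143, +0.0000, +0.5714, -0.2857, -0.1429]
  T[2,:] = [+0.1250, +0.3750, +0.0000, +0.6250, -0.6250]
  T[3,:] = [+0.3636, +0.4545, +0.3636, +0.0000, -0.5455]
  T[4,:] = [-0.2000, -0.4000, -0.8000, +0.4000, +0.0000]
moduli |λ_i(T)| = 1.1376, 0.8688, 0.6931, 0.6931, 0.1637.
ρ(T) = max|λ| = 1.1376; 1.1376 > 1: divergent.

no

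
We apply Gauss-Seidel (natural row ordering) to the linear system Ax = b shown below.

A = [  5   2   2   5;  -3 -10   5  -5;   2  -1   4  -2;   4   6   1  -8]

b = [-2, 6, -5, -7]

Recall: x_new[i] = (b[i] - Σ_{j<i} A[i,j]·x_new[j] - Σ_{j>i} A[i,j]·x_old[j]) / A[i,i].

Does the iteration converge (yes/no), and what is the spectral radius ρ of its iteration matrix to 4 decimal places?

yes, ρ = 0.8768

Write A = D+L+U with D = diag(5, -10, 4, -8).
T_GS = -(D+L)⁻¹U: row 0 first, T[0,3] = -(5)/(5) = -1.0000; later rows by forward substitution.
  T[0,:] = [+0.0000, -0.4000, -0.4000, -1.0000]
  T[1,:] = [+0.0000, +0.1200, +0.6200, -0.2000]
  T[2,:] = [+0.0000, +0.2300, +0.3550, +0.9500]
  T[3,:] = [+0.0000, -0.0812, +0.3094, -0.5312]
|λ(T)| sorted: 0.8768, 0.7439, 0.0767, 0.0000.
ρ(T) = max|λ| = 0.8768; 0.8768 < 1, so it converges for any x₀.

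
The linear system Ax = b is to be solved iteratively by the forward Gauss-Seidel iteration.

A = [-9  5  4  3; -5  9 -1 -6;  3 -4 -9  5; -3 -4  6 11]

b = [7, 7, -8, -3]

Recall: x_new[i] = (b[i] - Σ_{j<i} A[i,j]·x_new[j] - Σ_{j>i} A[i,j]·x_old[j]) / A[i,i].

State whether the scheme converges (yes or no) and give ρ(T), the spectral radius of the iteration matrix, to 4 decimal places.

yes, ρ = 0.8266

Write A = D+L+U with D = diag(-9, 9, -9, 11).
T_GS = -(D+L)⁻¹U: row 0 first, T[0,3] = -(3)/(-9) = +0.3333; later rows by forward substitution.
  T[0,:] = [+0.0000 +0.5556 +0.4444 +0.3333]
  T[1,:] = [+0.0000 +0.3086 +0.3580 +0.8519]
  T[2,:] = [+0.0000 +0.0480 -0.0110 +0.2881]
  T[3,:] = [+0.0000 +0.2376 +0.2574 +0.2435]
|λ(T)| sorted: 0.8266, 0.2378, 0.0476, 0.0000.
ρ(T) = max|λ| = 0.8266; 0.8266 < 1 ⇒ converges.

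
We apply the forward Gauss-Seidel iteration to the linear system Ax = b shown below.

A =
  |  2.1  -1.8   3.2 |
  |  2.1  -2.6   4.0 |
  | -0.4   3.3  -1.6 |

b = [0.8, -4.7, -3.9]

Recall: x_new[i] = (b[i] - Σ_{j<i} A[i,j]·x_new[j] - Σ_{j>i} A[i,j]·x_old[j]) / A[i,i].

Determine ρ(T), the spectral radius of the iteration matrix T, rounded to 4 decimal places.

Write A = D+L+U with D = diag(2.1, -2.6, -1.6).
Gauss-Seidel: T = -(D+L)⁻¹U, row 0 first, T[0,2] = -(3.2)/(2.1) = -1.5238; later rows by forward substitution.
  T[0,:] = [+0.0000  +0.8571  -1.5238]
  T[1,:] = [+0.0000  +0.6923  +0.3077]
  T[2,:] = [+0.0000  +1.2136  +1.0156]
|λ(T)| sorted: 1.4860, 0.2218, 0.0000.
ρ = 1.4860; 1.4860 > 1, so it fails to converge.

1.4860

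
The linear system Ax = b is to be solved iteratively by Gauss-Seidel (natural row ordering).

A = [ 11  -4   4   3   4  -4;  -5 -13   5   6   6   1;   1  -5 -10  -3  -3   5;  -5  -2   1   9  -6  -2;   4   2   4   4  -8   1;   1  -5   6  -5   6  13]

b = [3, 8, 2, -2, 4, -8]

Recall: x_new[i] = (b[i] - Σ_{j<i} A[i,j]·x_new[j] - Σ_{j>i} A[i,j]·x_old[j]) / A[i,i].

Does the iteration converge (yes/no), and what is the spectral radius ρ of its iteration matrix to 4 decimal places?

Let D = diag(11, -13, -10, 9, -8, 13); L, U the strict triangles.
T_GS = -(D+L)⁻¹U: row 0 first, T[0,4] = -(4)/(11) = -0.3636; later rows by forward substitution.
  T[0,:] = [+0.0000  +0.3636  -0.3636  -0.2727  -0.3636  +0.3636]
  T[1,:] = [+0.0000  -0.1399  +0.5245  +0.5664  +0.6014  -0.0629]
  T[2,:] = [+0.0000  +0.1063  -0.2986  -0.6105  -0.6371  +0.5678]
  T[3,:] = [+0.0000  +0.1591  -0.0523  +0.0422  +0.6691  +0.3472]
  T[4,:] = [+0.0000  +0.2796  -0.2261  -0.2789  -0.0155  +0.7486]
  T[5,:] = [+0.0000  -0.1986  +0.4518  +0.6656  +0.8178  -0.5262]
eigenvalue magnitudes: 1.6093, 0.7794, 0.1507, 0.0377, 0.0377, 0.0000.
ρ = 1.6093; 1.6093 > 1 ⇒ diverges.

no, ρ = 1.6093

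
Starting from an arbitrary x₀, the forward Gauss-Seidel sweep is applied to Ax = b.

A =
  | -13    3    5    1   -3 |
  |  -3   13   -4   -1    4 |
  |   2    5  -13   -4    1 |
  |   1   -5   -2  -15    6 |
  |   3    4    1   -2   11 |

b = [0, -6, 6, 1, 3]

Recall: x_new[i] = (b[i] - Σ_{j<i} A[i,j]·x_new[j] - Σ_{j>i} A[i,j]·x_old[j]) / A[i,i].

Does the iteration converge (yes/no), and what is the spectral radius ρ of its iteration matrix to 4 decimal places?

Split A = D + L + U, D = diag(-13, 13, -13, -15, 11).
Gauss-Seidel: T = -(D+L)⁻¹U, row 0 first, T[0,4] = -(-3)/(-13) = -0.2308; later rows by forward substitution.
  T[0,:] = [+0.0000  +0.2308  +0.3846  +0.0769  -0.2308]
  T[1,:] = [+0.0000  +0.0533  +0.3964  +0.0947  -0.3609]
  T[2,:] = [+0.0000  +0.0560  +0.2117  -0.2594  -0.0974]
  T[3,:] = [+0.0000  -0.0098  -0.1347  +0.0082  +0.5179]
  T[4,:] = [+0.0000  -0.0892  -0.2928  -0.0303  +0.2972]
eigenvalue magnitudes: 0.6486, 0.2110, 0.2110, 0.0825, 0.0000.
ρ(T) = max|λ| = 0.6486; 0.6486 < 1, so it converges for any x₀.

yes, ρ = 0.6486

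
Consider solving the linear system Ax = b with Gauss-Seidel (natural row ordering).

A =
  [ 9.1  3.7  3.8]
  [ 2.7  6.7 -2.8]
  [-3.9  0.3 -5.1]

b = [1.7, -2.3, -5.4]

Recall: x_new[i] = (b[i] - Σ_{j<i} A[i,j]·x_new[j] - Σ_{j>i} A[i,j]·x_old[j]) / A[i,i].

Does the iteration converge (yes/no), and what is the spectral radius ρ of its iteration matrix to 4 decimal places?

yes, ρ = 0.7026

Diagonal D = diag(9.1, 6.7, -5.1); L, U strict lower/upper.
GS T = -(D+L)⁻¹U: row 0 first, T[0,2] = -(3.8)/(9.1) = -0.4176; later rows by forward substitution.
  T[0,:] = [+0.0000 -0.4066 -0.4176]
  T[1,:] = [+0.0000 +0.1639 +0.5862]
  T[2,:] = [+0.0000 +0.3206 +0.3538]
moduli |λ_i(T)| = 0.7026, 0.1849, 0.0000.
ρ = 0.7026; 0.7026 < 1, so it converges for any x₀.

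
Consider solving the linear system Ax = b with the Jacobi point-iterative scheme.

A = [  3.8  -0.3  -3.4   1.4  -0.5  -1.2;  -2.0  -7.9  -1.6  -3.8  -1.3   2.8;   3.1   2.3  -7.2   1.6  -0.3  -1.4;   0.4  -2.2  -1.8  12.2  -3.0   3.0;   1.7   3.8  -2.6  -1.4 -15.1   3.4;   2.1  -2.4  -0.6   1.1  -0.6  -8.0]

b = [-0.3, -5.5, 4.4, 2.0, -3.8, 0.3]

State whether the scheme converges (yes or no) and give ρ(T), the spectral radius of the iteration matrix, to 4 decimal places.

Diagonal D = diag(3.8, -7.9, -7.2, 12.2, -15.1, -8); L, U strict lower/upper.
Jacobi: T = -D⁻¹(L+U), T[4,0] = -(1.7)/(-15.1) = +0.1126; T[4,4] = 0.
  T[0,:] = [+0.0000, +0.0789, +0.8947, -0.3684, +0.1316, +0.3158]
  T[1,:] = [-0.2532, +0.0000, -0.2025, -0.4810, -0.1646, +0.3544]
  T[2,:] = [+0.4306, +0.3194, +0.0000, +0.2222, -0.0417, -0.1944]
  T[3,:] = [-0.0328, +0.1803, +0.1475, +0.0000, +0.2459, -0.2459]
  T[4,:] = [+0.1126, +0.2517, -0.1722, -0.0927, +0.0000, +0.2252]
  T[5,:] = [+0.2625, -0.3000, -0.0750, +0.1375, -0.0750, +0.0000]
moduli |λ_i(T)| = 0.8227, 0.6306, 0.6306, 0.5671, 0.1696, 0.1548.
spectral radius ρ = 0.8227; 0.8227 < 1, so it converges for any x₀.

yes, ρ = 0.8227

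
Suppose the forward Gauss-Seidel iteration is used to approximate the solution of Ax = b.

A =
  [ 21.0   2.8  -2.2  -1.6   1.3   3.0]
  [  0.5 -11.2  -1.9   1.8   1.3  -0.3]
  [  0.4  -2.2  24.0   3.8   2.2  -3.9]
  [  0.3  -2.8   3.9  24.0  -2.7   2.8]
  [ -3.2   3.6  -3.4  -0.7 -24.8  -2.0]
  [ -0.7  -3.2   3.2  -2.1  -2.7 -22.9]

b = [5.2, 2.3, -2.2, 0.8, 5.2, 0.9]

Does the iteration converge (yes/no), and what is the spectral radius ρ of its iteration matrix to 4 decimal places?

Let D = diag(21, -11.2, 24, 24, -24.8, -22.9); L, U the strict triangles.
T_GS = -(D+L)⁻¹U: row 0 first, T[0,1] = -(2.8)/(21) = -0.1333; later rows by forward substitution.
  T[0,:] = [+0.0000 -0.1333 +0.1048 +0.0762 -0.0619 -0.1429]
  T[1,:] = [+0.0000 -0.0060 -0.1650 +0.1641 +0.1133 -0.0332]
  T[2,:] = [+0.0000 +0.0017 -0.0169 -0.1446 -0.0802 +0.1618]
  T[3,:] = [+0.0000 +0.0007 -0.0178 +0.0417 +0.1395 -0.1450]
  T[4,:] = [+0.0000 +0.0161 -0.0346 +0.0326 +0.0315 -0.0851]
  T[5,:] = [+0.0000 +0.0032 +0.0232 -0.0531 -0.0417 +0.0550]
|λ(T)| sorted: 0.2409, 0.0714, 0.0714, 0.0664, 0.0122, 0.0000.
spectral radius ρ = 0.2409; 0.2409 < 1: convergent.

yes, ρ = 0.2409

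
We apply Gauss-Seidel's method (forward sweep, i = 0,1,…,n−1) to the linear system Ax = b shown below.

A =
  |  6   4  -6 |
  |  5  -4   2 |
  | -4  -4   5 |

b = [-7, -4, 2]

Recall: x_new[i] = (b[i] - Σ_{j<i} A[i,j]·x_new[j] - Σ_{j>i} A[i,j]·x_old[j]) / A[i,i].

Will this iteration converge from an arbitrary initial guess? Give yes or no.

A = D + L + U where D = diag(6, -4, 5).
T_GS = -(D+L)⁻¹U: row 0 first, T[0,2] = -(-6)/(6) = +1.0000; later rows by forward substitution.
  T[0,:] = [+0.0000 -0.6667 +1.0000]
  T[1,:] = [+0.0000 -0.8333 +1.7500]
  T[2,:] = [+0.0000 -1.2000 +2.2000]
eigenvalue magnitudes: 1.1309, 0.2358, 0.0000.
spectral radius ρ = 1.1309; 1.1309 > 1: divergent.

no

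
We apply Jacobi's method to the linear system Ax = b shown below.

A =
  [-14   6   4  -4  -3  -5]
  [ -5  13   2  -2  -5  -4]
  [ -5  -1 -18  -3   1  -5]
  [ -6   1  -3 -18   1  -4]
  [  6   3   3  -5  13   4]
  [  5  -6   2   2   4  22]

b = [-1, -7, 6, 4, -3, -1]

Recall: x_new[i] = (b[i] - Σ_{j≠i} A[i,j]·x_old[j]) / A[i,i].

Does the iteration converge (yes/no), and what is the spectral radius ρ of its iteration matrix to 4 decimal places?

Let D = diag(-14, 13, -18, -18, 13, 22); L, U the strict triangles.
Jacobi: T = -D⁻¹(L+U), T[0,4] = -(-3)/(-14) = -0.2143; T[0,0] = 0.
  T[0,:] = [+0.0000, +0.4286, +0.2857, -0.2857, -0.2143, -0.3571]
  T[1,:] = [+0.3846, +0.0000, -0.1538, +0.1538, +0.3846, +0.3077]
  T[2,:] = [-0.2778, -0.0556, +0.0000, -0.1667, +0.0556, -0.2778]
  T[3,:] = [-0.3333, +0.0556, -0.1667, +0.0000, +0.0556, -0.2222]
  T[4,:] = [-0.4615, -0.2308, -0.2308, +0.3846, +0.0000, -0.3077]
  T[5,:] = [-0.2273, +0.2727, -0.0909, -0.0909, -0.1818, +0.0000]
|eigenvalues of T|: 0.8385, 0.3969, 0.3969, 0.3646, 0.2174, 0.0184.
ρ = 0.8385; 0.8385 < 1: convergent.

yes, ρ = 0.8385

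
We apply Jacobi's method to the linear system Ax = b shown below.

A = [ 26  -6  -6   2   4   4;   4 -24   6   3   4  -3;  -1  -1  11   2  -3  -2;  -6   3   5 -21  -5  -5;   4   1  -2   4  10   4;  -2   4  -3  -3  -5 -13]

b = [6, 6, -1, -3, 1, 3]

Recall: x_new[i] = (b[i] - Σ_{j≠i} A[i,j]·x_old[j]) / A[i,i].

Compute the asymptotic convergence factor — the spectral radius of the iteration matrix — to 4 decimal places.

0.8615

Write A = D+L+U with D = diag(26, -24, 11, -21, 10, -13).
Jacobi: T = -D⁻¹(L+U), T[3,1] = -(3)/(-21) = +0.1429; T[3,3] = 0.
  T[0,:] = [+0.0000  +0.2308  +0.2308  -0.0769  -0.1538  -0.1538]
  T[1,:] = [+0.1667  +0.0000  +0.2500  +0.1250  +0.1667  -0.1250]
  T[2,:] = [+0.0909  +0.0909  +0.0000  -0.1818  +0.2727  +0.1818]
  T[3,:] = [-0.2857  +0.1429  +0.2381  +0.0000  -0.2381  -0.2381]
  T[4,:] = [-0.4000  -0.1000  +0.2000  -0.4000  +0.0000  -0.4000]
  T[5,:] = [-0.1538  +0.3077  -0.2308  -0.2308  -0.3846  +0.0000]
eigenvalue magnitudes: 0.8615, 0.4349, 0.4349, 0.1723, 0.1723, 0.1456.
ρ = 0.8615; 0.8615 < 1, so it converges for any x₀.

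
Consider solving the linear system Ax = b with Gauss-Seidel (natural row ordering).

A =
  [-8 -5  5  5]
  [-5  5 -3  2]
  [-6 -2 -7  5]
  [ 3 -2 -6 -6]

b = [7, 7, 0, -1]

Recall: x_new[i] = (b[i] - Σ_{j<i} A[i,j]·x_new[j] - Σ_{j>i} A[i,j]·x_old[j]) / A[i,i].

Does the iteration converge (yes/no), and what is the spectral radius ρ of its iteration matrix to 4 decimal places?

no, ρ = 1.6810

Split A = D + L + U, D = diag(-8, 5, -7, -6).
Gauss-Seidel: T = -(D+L)⁻¹U, row 0 first, T[0,1] = -(-5)/(-8) = -0.6250; later rows by forward substitution.
  T[0,:] = [+0.0000 -0.6250 +0.6250 +0.6250]
  T[1,:] = [+0.0000 -0.6250 +1.2250 +0.2250]
  T[2,:] = [+0.0000 +0.7143 -0.8857 +0.1143]
  T[3,:] = [+0.0000 -0.8185 +0.7899 +0.1232]
|roots of det(T-λI)|: 1.6810, 0.2823, 0.2823, 0.0000.
ρ(T) = max|λ| = 1.6810; 1.6810 > 1: divergent.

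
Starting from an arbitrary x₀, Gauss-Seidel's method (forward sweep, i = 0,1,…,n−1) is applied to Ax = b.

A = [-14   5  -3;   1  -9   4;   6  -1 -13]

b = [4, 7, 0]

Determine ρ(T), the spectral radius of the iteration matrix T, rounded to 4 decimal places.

A = D + L + U where D = diag(-14, -9, -13).
T_GS = -(D+L)⁻¹U: row 0 first, T[0,2] = -(-3)/(-14) = -0.2143; later rows by forward substitution.
  T[0,:] = [+0.0000  +0.3571  -0.2143]
  T[1,:] = [+0.0000  +0.0397  +0.4206]
  T[2,:] = [+0.0000  +0.1618  -0.1313]
eigenvalue magnitudes: 0.3203, 0.2287, 0.0000.
ρ(T) = max|λ| = 0.3203; 0.3203 < 1 ⇒ converges.

0.3203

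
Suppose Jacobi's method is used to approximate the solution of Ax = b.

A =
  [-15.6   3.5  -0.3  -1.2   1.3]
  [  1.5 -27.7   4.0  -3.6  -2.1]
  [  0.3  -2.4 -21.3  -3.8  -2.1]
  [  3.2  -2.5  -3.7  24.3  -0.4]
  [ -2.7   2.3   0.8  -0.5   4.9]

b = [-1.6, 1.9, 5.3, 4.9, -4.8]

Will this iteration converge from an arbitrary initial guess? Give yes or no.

yes

Split A = D + L + U, D = diag(-15.6, -27.7, -21.3, 24.3, 4.9).
T_J = -D⁻¹(L+U): T[2,3] = -(-3.8)/(-21.3) = -0.1784; T[2,2] = 0.
  T[0,:] = [+0.0000  +0.2244  -0.0192  -0.0769  +0.0833]
  T[1,:] = [+0.0542  +0.0000  +0.1444  -0.1300  -0.0758]
  T[2,:] = [+0.0141  -0.1127  +0.0000  -0.1784  -0.0986]
  T[3,:] = [-0.1317  +0.1029  +0.1523  +0.0000  +0.0165]
  T[4,:] = [+0.5510  -0.4694  -0.1633  +0.1020  +0.0000]
|λ(T)| sorted: 0.3206, 0.2306, 0.1534, 0.1534, 0.1345.
ρ(T) = max|λ| = 0.3206; 0.3206 < 1, so it converges for any x₀.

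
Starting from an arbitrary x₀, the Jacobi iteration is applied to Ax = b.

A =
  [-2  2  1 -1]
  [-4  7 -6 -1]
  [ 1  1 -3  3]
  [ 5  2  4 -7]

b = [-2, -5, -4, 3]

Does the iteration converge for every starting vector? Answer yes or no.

Write A = D+L+U with D = diag(-2, 7, -3, -7).
Jacobi: T = -D⁻¹(L+U), T[2,3] = -(3)/(-3) = +1.0000; T[2,2] = 0.
  T[0,:] = [+0.0000, +1.0000, +0.5000, -0.5000]
  T[1,:] = [+0.5714, +0.0000, +0.8571, +0.1429]
  T[2,:] = [+0.3333, +0.3333, +0.0000, +1.0000]
  T[3,:] = [+0.7143, +0.2857, +0.5714, +0.0000]
moduli |λ_i(T)| = 1.4548, 0.8646, 0.5720, 0.5720.
ρ = 1.4548; 1.4548 > 1: divergent.

no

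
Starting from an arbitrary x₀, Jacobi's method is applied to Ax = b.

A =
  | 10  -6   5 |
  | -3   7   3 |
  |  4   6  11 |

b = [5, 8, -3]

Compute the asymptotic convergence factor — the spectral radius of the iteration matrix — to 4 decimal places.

0.9461

Let D = diag(10, 7, 11); L, U the strict triangles.
Jacobi T = -D⁻¹(L+U): T[1,0] = -(-3)/(7) = +0.4286; T[1,1] = 0.
  T[0,:] = [+0.0000 +0.6000 -0.5000]
  T[1,:] = [+0.4286 +0.0000 -0.4286]
  T[2,:] = [-0.3636 -0.5455 +0.0000]
|roots of det(T-λI)|: 0.9461, 0.5105, 0.4356.
ρ = 0.9461; 0.9461 < 1, so it converges for any x₀.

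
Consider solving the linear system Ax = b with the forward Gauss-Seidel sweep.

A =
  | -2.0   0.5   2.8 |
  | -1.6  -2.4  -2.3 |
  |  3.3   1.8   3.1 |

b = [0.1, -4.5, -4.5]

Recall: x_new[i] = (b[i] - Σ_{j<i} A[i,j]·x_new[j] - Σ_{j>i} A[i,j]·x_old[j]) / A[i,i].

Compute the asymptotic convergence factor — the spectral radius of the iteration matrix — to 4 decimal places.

A = D + L + U where D = diag(-2, -2.4, 3.1).
GS T = -(D+L)⁻¹U: row 0 first, T[0,1] = -(0.5)/(-2) = +0.2500; later rows by forward substitution.
  T[0,:] = [+0.0000, +0.2500, +1.4000]
  T[1,:] = [+0.0000, -0.1667, -1.8917]
  T[2,:] = [+0.0000, -0.1694, -0.3919]
|λ(T)| sorted: 0.8564, 0.2978, 0.0000.
ρ = 0.8564; 0.8564 < 1, so it converges for any x₀.

0.8564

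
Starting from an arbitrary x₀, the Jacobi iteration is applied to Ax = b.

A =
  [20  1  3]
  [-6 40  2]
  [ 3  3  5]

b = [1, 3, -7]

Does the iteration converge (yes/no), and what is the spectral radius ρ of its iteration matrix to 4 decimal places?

A = D + L + U where D = diag(20, 40, 5).
Jacobi: T = -D⁻¹(L+U), T[1,0] = -(-6)/(40) = +0.1500; T[1,1] = 0.
  T[0,:] = [+0.0000 -0.0500 -0.1500]
  T[1,:] = [+0.1500 +0.0000 -0.0500]
  T[2,:] = [-0.6000 -0.6000 +0.0000]
moduli |λ_i(T)| = 0.3796, 0.2563, 0.1233.
spectral radius ρ = 0.3796; 0.3796 < 1: convergent.

yes, ρ = 0.3796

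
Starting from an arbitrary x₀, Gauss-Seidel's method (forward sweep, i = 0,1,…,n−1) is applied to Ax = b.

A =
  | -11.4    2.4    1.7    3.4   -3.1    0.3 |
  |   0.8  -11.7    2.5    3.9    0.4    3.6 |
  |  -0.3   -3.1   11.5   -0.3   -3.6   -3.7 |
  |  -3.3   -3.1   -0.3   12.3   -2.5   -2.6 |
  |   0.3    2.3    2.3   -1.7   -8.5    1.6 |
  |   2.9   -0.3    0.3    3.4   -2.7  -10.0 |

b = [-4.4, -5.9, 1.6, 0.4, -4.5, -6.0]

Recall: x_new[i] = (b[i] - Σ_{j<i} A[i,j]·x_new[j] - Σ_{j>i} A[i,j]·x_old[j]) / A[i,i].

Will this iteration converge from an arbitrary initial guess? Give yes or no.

yes

A = D + L + U where D = diag(-11.4, -11.7, 11.5, 12.3, -8.5, -10).
Gauss-Seidel: T = -(D+L)⁻¹U, row 0 first, T[0,2] = -(1.7)/(-11.4) = +0.1491; later rows by forward substitution.
  T[0,:] = [+0.0000, +0.2105, +0.1491, +0.2982, -0.2719, +0.0263]
  T[1,:] = [+0.0000, +0.0144, +0.2239, +0.3537, +0.0156, +0.3095]
  T[2,:] = [+0.0000, +0.0094, +0.0642, +0.1292, +0.3102, +0.4059]
  T[3,:] = [+0.0000, +0.0603, +0.0980, +0.1723, +0.1418, +0.3063]
  T[4,:] = [+0.0000, +0.0018, +0.0636, +0.1067, +0.0502, +0.3215]
  T[5,:] = [+0.0000, +0.0809, +0.0546, +0.1095, -0.0354, +0.0279]
|roots of det(T-λI)|: 0.5748, 0.1468, 0.1455, 0.1455, 0.0073, 0.0000.
spectral radius ρ = 0.5748; 0.5748 < 1: convergent.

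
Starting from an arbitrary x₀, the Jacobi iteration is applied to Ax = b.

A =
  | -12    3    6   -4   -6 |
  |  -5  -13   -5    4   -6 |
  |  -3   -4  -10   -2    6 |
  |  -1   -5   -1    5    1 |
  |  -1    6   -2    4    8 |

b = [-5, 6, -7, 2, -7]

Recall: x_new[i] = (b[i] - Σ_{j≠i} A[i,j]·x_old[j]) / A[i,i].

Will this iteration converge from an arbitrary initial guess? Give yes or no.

Let D = diag(-12, -13, -10, 5, 8); L, U the strict triangles.
Jacobi: T = -D⁻¹(L+U), T[0,3] = -(-4)/(-12) = -0.3333; T[0,0] = 0.
  T[0,:] = [+0.0000 +0.2500 +0.5000 -0.3333 -0.5000]
  T[1,:] = [-0.3846 +0.0000 -0.3846 +0.3077 -0.4615]
  T[2,:] = [-0.3000 -0.4000 +0.0000 -0.2000 +0.6000]
  T[3,:] = [+0.2000 +1.0000 +0.2000 +0.0000 -0.2000]
  T[4,:] = [+0.1250 -0.7500 +0.2500 -0.5000 +0.0000]
|eigenvalues of T|: 1.2107, 0.5846, 0.5846, 0.3396, 0.3396.
spectral radius ρ = 1.2107; 1.2107 > 1: divergent.

no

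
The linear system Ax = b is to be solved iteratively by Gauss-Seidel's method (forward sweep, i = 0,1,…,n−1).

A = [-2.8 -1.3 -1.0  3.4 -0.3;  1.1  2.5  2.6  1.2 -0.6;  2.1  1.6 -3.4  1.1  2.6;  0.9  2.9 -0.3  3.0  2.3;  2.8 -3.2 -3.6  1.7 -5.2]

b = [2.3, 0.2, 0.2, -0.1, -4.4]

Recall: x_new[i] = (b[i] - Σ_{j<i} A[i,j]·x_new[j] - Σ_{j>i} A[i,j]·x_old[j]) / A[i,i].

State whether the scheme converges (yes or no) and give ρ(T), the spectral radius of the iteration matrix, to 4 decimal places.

Split A = D + L + U, D = diag(-2.8, 2.5, -3.4, 3, -5.2).
GS T = -(D+L)⁻¹U: row 0 first, T[0,2] = -(-1)/(-2.8) = -0.3571; later rows by forward substitution.
  T[0,:] = [+0.0000  -0.4643  -0.3571  +1.2143  -0.1071]
  T[1,:] = [+0.0000  +0.2043  -0.8829  -1.0143  +0.2871]
  T[2,:] = [+0.0000  -0.1906  -0.6361  +0.5962  +0.8337]
  T[3,:] = [+0.0000  -0.0773  +0.8970  +0.6758  -0.9287]
  T[4,:] = [+0.0000  -0.2690  +1.0846  +1.0862  -1.1152]
|λ(T)| sorted: 1.6066, 0.8123, 0.2640, 0.1872, 0.0000.
ρ = 1.6066; 1.6066 > 1: divergent.

no, ρ = 1.6066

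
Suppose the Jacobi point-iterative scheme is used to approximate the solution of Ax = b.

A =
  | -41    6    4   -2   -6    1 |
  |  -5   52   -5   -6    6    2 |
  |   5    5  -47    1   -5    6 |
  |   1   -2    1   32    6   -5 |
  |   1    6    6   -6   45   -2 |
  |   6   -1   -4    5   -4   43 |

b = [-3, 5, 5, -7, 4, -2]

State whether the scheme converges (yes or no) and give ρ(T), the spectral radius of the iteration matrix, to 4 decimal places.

yes, ρ = 0.3113

Let D = diag(-41, 52, -47, 32, 45, 43); L, U the strict triangles.
Jacobi: T = -D⁻¹(L+U), T[4,5] = -(-2)/(45) = +0.0444; T[4,4] = 0.
  T[0,:] = [+0.0000, +0.1463, +0.0976, -0.0488, -0.1463, +0.0244]
  T[1,:] = [+0.0962, +0.0000, +0.0962, +0.1154, -0.1154, -0.0385]
  T[2,:] = [+0.1064, +0.1064, +0.0000, +0.0213, -0.1064, +0.1277]
  T[3,:] = [-0.0312, +0.0625, -0.0312, +0.0000, -0.1875, +0.1562]
  T[4,:] = [-0.0222, -0.1333, -0.1333, +0.1333, +0.0000, +0.0444]
  T[5,:] = [-0.1395, +0.0233, +0.0930, -0.1163, +0.0930, +0.0000]
|roots of det(T-λI)|: 0.3113, 0.2173, 0.2173, 0.0815, 0.0656, 0.0656.
spectral radius ρ = 0.3113; 0.3113 < 1, so it converges for any x₀.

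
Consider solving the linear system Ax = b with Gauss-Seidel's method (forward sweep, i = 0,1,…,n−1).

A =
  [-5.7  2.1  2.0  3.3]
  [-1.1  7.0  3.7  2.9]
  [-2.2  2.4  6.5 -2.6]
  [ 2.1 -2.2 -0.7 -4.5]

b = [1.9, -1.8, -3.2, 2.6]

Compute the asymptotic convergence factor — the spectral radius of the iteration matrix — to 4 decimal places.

A = D + L + U where D = diag(-5.7, 7, 6.5, -4.5).
Gauss-Seidel: T = -(D+L)⁻¹U, row 0 first, T[0,2] = -(2)/(-5.7) = +0.3509; later rows by forward substitution.
  T[0,:] = [+0.0000  +0.3684  +0.3509  +0.5789]
  T[1,:] = [+0.0000  +0.0579  -0.4734  -0.3233]
  T[2,:] = [+0.0000  +0.1033  +0.2936  +0.7153]
  T[3,:] = [+0.0000  +0.1276  +0.3495  +0.3170]
moduli |λ_i(T)| = 0.6259, 0.2632, 0.2207, 0.0000.
ρ = 0.6259; 0.6259 < 1, so it converges for any x₀.

0.6259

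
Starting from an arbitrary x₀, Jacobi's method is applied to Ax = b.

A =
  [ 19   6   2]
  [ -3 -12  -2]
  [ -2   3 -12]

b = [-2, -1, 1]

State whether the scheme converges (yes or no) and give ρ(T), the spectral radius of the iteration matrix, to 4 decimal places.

yes, ρ = 0.2520

Split A = D + L + U, D = diag(19, -12, -12).
Jacobi T = -D⁻¹(L+U): T[1,0] = -(-3)/(-12) = -0.2500; T[1,1] = 0.
  T[0,:] = [+0.0000  -0.3158  -0.1053]
  T[1,:] = [-0.2500  +0.0000  -0.1667]
  T[2,:] = [-0.1667  +0.2500  +0.0000]
|λ(T)| sorted: 0.2520, 0.2108, 0.0413.
spectral radius ρ = 0.2520; 0.2520 < 1 ⇒ converges.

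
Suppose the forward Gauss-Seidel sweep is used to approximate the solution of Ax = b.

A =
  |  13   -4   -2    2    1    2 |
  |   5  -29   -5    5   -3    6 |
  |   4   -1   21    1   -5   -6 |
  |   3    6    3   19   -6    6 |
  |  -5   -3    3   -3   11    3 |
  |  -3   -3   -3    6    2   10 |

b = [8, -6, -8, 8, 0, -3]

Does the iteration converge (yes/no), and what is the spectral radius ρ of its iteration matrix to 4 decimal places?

A = D + L + U where D = diag(13, -29, 21, 19, 11, 10).
T_GS = -(D+L)⁻¹U: row 0 first, T[0,1] = -(-4)/(13) = +0.3077; later rows by forward substitution.
  T[0,:] = [+0.0000 +0.3077 +0.1538 -0.1538 -0.0769 -0.1538]
  T[1,:] = [+0.0000 +0.0531 -0.1459 +0.1459 -0.1167 +0.1804]
  T[2,:] = [+0.0000 -0.0561 -0.0363 -0.0114 +0.2472 +0.3236]
  T[3,:] = [+0.0000 -0.0565 +0.0275 -0.0200 +0.3258 -0.3996]
  T[4,:] = [+0.0000 +0.1542 +0.0475 -0.0325 -0.0454 -0.4907]
  T[5,:] = [+0.0000 +0.0944 -0.0345 +0.0127 -0.1703 +0.4429]
moduli |λ_i(T)| = 0.5525, 0.2181, 0.0974, 0.0974, 0.0571, 0.0000.
ρ = 0.5525; 0.5525 < 1 ⇒ converges.

yes, ρ = 0.5525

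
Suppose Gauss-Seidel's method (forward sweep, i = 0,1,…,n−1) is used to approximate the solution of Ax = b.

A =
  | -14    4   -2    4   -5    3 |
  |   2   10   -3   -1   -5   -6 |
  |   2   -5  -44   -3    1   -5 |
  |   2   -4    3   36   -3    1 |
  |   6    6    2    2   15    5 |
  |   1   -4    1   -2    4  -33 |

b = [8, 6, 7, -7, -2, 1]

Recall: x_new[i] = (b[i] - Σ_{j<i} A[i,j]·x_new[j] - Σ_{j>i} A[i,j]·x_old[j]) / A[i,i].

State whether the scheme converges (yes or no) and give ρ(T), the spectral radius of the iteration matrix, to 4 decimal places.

yes, ρ = 0.2766

Diagonal D = diag(-14, 10, -44, 36, 15, -33); L, U strict lower/upper.
Gauss-Seidel: T = -(D+L)⁻¹U, row 0 first, T[0,4] = -(-5)/(-14) = -0.3571; later rows by forward substitution.
  T[0,:] = [+0.0000, +0.2857, -0.1429, +0.2857, -0.3571, +0.2143]
  T[1,:] = [+0.0000, -0.0571, +0.3286, +0.0429, +0.5714, +0.5571]
  T[2,:] = [+0.0000, +0.0195, -0.0438, -0.0601, -0.0584, -0.1672]
  T[3,:] = [+0.0000, -0.0238, +0.0481, -0.0061, +0.1715, +0.0362]
  T[4,:] = [+0.0000, -0.0908, -0.0749, -0.1226, -0.1008, -0.6244]
  T[5,:] = [+0.0000, +0.0066, -0.0575, -0.0128, -0.1045, -0.1440]
moduli |λ_i(T)| = 0.2766, 0.1138, 0.1138, 0.0405, 0.0340, 0.0000.
spectral radius ρ = 0.2766; 0.2766 < 1: convergent.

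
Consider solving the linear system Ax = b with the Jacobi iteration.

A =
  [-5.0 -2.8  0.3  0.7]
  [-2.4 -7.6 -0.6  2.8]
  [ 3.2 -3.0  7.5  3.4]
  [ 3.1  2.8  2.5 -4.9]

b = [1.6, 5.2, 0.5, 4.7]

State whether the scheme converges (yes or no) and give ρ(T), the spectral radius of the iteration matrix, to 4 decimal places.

yes, ρ = 0.7295

Split A = D + L + U, D = diag(-5, -7.6, 7.5, -4.9).
Jacobi: T = -D⁻¹(L+U), T[1,3] = -(2.8)/(-7.6) = +0.3684; T[1,1] = 0.
  T[0,:] = [+0.0000  -0.5600  +0.0600  +0.1400]
  T[1,:] = [-0.3158  +0.0000  -0.0789  +0.3684]
  T[2,:] = [-0.4267  +0.4000  +0.0000  -0.4533]
  T[3,:] = [+0.6327  +0.5714  +0.5102  +0.0000]
|roots of det(T-λI)|: 0.7295, 0.5060, 0.4813, 0.4813.
ρ = 0.7295; 0.7295 < 1 ⇒ converges.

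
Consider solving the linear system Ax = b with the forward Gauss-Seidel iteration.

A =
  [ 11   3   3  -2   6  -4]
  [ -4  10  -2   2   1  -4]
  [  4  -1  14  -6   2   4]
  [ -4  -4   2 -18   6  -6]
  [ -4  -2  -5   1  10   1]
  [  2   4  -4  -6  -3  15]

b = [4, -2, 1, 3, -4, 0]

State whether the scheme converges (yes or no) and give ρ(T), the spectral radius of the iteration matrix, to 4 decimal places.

Diagonal D = diag(11, 10, 14, -18, 10, 15); L, U strict lower/upper.
GS T = -(D+L)⁻¹U: row 0 first, T[0,3] = -(-2)/(11) = +0.1818; later rows by forward substitution.
  T[0,:] = [+0.0000, -0.2727, -0.2727, +0.1818, -0.5455, +0.3636]
  T[1,:] = [+0.0000, -0.1091, +0.0909, -0.1273, -0.3182, +0.5455]
  T[2,:] = [+0.0000, +0.0701, +0.0844, +0.3675, -0.0097, -0.3506]
  T[3,:] = [+0.0000, +0.0926, +0.0498, +0.0287, +0.5242, -0.5743]
  T[4,:] = [+0.0000, -0.1051, -0.0537, +0.2282, -0.3391, +0.0367]
  T[5,:] = [+0.0000, +0.1002, +0.0438, +0.1648, +0.2968, -0.5098]
|λ(T)| sorted: 0.7559, 0.2528, 0.1329, 0.1329, 0.0308, 0.0000.
spectral radius ρ = 0.7559; 0.7559 < 1 ⇒ converges.

yes, ρ = 0.7559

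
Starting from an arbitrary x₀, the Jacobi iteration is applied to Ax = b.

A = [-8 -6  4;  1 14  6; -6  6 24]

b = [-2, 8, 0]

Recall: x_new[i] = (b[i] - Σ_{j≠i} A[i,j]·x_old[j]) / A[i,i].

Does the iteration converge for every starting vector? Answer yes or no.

yes

Split A = D + L + U, D = diag(-8, 14, 24).
T_J = -D⁻¹(L+U): T[1,2] = -(6)/(14) = -0.4286; T[1,1] = 0.
  T[0,:] = [+0.0000 -0.7500 +0.5000]
  T[1,:] = [-0.0714 +0.0000 -0.4286]
  T[2,:] = [+0.2500 -0.2500 +0.0000]
|λ(T)| sorted: 0.6504, 0.3705, 0.3705.
ρ = 0.6504; 0.6504 < 1: convergent.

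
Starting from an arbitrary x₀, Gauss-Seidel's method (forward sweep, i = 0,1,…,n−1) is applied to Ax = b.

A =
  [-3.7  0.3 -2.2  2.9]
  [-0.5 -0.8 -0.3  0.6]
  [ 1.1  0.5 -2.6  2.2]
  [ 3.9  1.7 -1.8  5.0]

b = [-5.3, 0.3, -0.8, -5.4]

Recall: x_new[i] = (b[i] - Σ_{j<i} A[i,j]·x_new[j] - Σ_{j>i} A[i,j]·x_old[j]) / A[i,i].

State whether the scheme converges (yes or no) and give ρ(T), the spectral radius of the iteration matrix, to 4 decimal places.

A = D + L + U where D = diag(-3.7, -0.8, -2.6, 5).
Gauss-Seidel: T = -(D+L)⁻¹U, row 0 first, T[0,3] = -(2.9)/(-3.7) = +0.7838; later rows by forward substitution.
  T[0,:] = [+0.0000  +0.0811  -0.5946  +0.7838]
  T[1,:] = [+0.0000  -0.0507  -0.0034  +0.2601]
  T[2,:] = [+0.0000  +0.0246  -0.2522  +1.2278]
  T[3,:] = [+0.0000  -0.0372  +0.3741  -0.2578]
|λ(T)| sorted: 0.9250, 0.4165, 0.0521, 0.0000.
ρ(T) = max|λ| = 0.9250; 0.9250 < 1: convergent.

yes, ρ = 0.9250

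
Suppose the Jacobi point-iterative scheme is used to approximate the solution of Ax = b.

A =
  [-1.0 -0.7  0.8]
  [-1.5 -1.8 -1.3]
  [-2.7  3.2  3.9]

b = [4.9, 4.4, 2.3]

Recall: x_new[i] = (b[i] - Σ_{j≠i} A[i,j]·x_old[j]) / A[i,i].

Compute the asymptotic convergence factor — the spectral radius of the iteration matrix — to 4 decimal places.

Split A = D + L + U, D = diag(-1, -1.8, 3.9).
Jacobi T = -D⁻¹(L+U): T[0,2] = -(0.8)/(-1) = +0.8000; T[0,0] = 0.
  T[0,:] = [+0.0000  -0.7000  +0.8000]
  T[1,:] = [-0.8333  +0.0000  -0.7222]
  T[2,:] = [+0.6923  -0.8205  +0.0000]
|eigenvalues of T|: 1.5228, 0.7675, 0.7675.
ρ = 1.5228; 1.5228 > 1, so it fails to converge.

1.5228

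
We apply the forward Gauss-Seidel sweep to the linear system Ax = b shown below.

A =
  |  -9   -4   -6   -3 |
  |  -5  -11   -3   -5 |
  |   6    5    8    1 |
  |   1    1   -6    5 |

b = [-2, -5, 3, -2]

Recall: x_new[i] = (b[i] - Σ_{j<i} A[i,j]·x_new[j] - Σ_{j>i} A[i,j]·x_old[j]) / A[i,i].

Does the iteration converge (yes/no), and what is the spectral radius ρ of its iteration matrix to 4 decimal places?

A = D + L + U where D = diag(-9, -11, 8, 5).
GS T = -(D+L)⁻¹U: row 0 first, T[0,1] = -(-4)/(-9) = -0.4444; later rows by forward substitution.
  T[0,:] = [+0.0000  -0.4444  -0.6667  -0.3333]
  T[1,:] = [+0.0000  +0.2020  +0.0303  -0.3030]
  T[2,:] = [+0.0000  +0.2071  +0.4811  +0.3144]
  T[3,:] = [+0.0000  +0.2970  +0.7045  +0.5045]
|λ(T)| sorted: 0.8224, 0.3548, 0.0104, 0.0000.
spectral radius ρ = 0.8224; 0.8224 < 1, so it converges for any x₀.

yes, ρ = 0.8224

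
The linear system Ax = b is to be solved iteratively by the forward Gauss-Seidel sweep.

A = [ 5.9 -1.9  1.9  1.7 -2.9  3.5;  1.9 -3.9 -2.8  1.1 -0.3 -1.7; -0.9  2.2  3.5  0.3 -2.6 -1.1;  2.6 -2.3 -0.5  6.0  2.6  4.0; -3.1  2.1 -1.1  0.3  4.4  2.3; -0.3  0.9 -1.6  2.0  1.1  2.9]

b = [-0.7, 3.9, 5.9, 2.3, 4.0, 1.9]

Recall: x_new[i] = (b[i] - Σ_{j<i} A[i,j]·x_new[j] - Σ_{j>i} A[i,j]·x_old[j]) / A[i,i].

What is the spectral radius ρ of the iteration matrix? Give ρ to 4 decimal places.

Let D = diag(5.9, -3.9, 3.5, 6, 4.4, 2.9); L, U the strict triangles.
T_GS = -(D+L)⁻¹U: row 0 first, T[0,3] = -(1.7)/(5.9) = -0.2881; later rows by forward substitution.
  T[0,:] = [+0.0000 +0.3220 -0.3220 -0.2881 +0.4915 -0.5932]
  T[1,:] = [+0.0000 +0.1569 -0.8748 +0.1417 +0.1625 -0.7249]
  T[2,:] = [+0.0000 -0.0158 +0.4671 -0.2489 +0.7671 +0.6174]
  T[3,:] = [+0.0000 -0.0807 -0.1569 +0.1584 -0.5201 -0.6360]
  T[4,:] = [+0.0000 +0.1536 +0.3181 -0.3436 +0.4960 -0.3970]
  T[5,:] = [+0.0000 -0.0267 +0.4834 -0.1900 +0.5942 +1.0935]
|eigenvalues of T|: 1.3219, 1.1186, 0.2463, 0.1846, 0.0069, 0.0000.
ρ = 1.3219; 1.3219 > 1 ⇒ diverges.

1.3219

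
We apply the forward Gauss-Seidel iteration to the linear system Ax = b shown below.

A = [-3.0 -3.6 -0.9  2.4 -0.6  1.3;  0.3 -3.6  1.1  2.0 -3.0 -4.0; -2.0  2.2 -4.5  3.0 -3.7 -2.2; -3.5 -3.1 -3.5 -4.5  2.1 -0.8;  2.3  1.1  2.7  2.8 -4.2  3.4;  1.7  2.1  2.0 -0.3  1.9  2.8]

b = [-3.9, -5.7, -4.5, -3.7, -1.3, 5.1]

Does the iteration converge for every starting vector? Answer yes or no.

A = D + L + U where D = diag(-3, -3.6, -4.5, -4.5, -4.2, 2.8).
GS T = -(D+L)⁻¹U: row 0 first, T[0,5] = -(1.3)/(-3) = +0.4333; later rows by forward substitution.
  T[0,:] = [+0.0000  -1.2000  -0.3000  +0.8000  -0.2000  +0.4333]
  T[1,:] = [+0.0000  -0.1000  +0.2806  +0.6222  -0.8500  -1.0750]
  T[2,:] = [+0.0000  +0.4844  +0.2705  +0.6153  -1.1489  -1.2070]
  T[3,:] = [+0.0000  +0.6254  -0.1703  -1.5294  +2.1014  +1.1645]
  T[4,:] = [+0.0000  +0.0450  -0.0305  -0.0230  +0.3302  +0.7657]
  T[5,:] = [+0.0000  +0.4940  -0.2191  -1.5401  +1.5807  +1.0105]
|roots of det(T-λI)|: 1.3119, 0.9106, 0.4464, 0.4464, 0.2355, 0.0000.
ρ(T) = max|λ| = 1.3119; 1.3119 > 1 ⇒ diverges.

no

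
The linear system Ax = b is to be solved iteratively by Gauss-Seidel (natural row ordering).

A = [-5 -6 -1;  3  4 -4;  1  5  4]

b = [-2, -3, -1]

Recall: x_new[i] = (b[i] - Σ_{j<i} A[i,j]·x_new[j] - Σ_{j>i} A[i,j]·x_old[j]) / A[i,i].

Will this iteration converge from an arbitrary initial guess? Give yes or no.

yes

Diagonal D = diag(-5, 4, 4); L, U strict lower/upper.
GS T = -(D+L)⁻¹U: row 0 first, T[0,1] = -(-6)/(-5) = -1.2000; later rows by forward substitution.
  T[0,:] = [+0.0000 -1.2000 -0.2000]
  T[1,:] = [+0.0000 +0.9000 +1.1500]
  T[2,:] = [+0.0000 -0.8250 -1.3875]
eigenvalue magnitudes: 0.8433, 0.3558, 0.0000.
ρ = 0.8433; 0.8433 < 1 ⇒ converges.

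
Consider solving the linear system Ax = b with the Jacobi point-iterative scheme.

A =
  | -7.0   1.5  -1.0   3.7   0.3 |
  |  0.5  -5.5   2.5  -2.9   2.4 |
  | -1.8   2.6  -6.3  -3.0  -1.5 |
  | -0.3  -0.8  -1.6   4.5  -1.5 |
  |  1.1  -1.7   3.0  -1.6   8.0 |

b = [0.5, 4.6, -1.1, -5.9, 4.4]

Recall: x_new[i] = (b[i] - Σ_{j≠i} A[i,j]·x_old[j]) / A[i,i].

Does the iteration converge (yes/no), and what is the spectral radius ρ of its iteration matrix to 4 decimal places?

yes, ρ = 0.8584

Split A = D + L + U, D = diag(-7, -5.5, -6.3, 4.5, 8).
T_J = -D⁻¹(L+U): T[4,2] = -(3)/(8) = -0.3750; T[4,4] = 0.
  T[0,:] = [+0.0000, +0.2143, -0.1429, +0.5286, +0.0429]
  T[1,:] = [+0.0909, +0.0000, +0.4545, -0.5273, +0.4364]
  T[2,:] = [-0.2857, +0.4127, +0.0000, -0.4762, -0.2381]
  T[3,:] = [+0.0667, +0.1778, +0.3556, +0.0000, +0.3333]
  T[4,:] = [-0.1375, +0.2125, -0.3750, +0.2000, +0.0000]
eigenvalue magnitudes: 0.8584, 0.5394, 0.5394, 0.3329, 0.0158.
ρ(T) = max|λ| = 0.8584; 0.8584 < 1, so it converges for any x₀.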